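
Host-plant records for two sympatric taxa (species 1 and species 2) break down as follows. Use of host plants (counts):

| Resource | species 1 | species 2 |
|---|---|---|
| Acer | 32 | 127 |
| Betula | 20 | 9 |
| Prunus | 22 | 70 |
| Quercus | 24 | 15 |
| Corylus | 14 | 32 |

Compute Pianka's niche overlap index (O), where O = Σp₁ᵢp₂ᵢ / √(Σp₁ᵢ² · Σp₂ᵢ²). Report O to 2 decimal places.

Proportions for species 1 (n=112): 32/112=0.2857, 20/112=0.1786, 22/112=0.1964, 24/112=0.2143, 14/112=0.1250
Proportions for species 2 (n=253): 127/253=0.5020, 9/253=0.0356, 70/253=0.2767, 15/253=0.0593, 32/253=0.1265
Σ p₁ᵢp₂ᵢ = 0.143421 + 0.006358 + 0.054344 + 0.012708 + 0.015813 = 0.232644
Σp_1ᵢ² = 0.2857² + 0.1786² + 0.1964² + 0.2143² + 0.1250² = 0.081624 + 0.031898 + 0.038573 + 0.045924 + 0.015625 = 0.213644
Σp_2ᵢ² = 0.5020² + 0.0356² + 0.2767² + 0.0593² + 0.1265² = 0.252004 + 0.001267 + 0.076563 + 0.003516 + 0.016002 = 0.349352
O = 0.232644 / √(0.213644 × 0.349352) = 0.232644 / 0.2731977 = 0.8516

0.85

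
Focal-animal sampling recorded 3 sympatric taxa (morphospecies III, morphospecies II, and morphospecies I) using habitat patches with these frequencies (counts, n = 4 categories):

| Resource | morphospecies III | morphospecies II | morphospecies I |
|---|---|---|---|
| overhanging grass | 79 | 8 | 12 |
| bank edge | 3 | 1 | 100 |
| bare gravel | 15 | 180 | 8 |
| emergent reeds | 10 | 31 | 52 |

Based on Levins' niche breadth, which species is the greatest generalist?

Proportions for morphospecies III (n=107): 79/107=0.7383, 3/107=0.0280, 15/107=0.1402, 10/107=0.0935
Proportions for morphospecies II (n=220): 8/220=0.0364, 1/220=0.0045, 180/220=0.8182, 31/220=0.1409
Proportions for morphospecies I (n=172): 12/172=0.0698, 100/172=0.5814, 8/172=0.0465, 52/172=0.3023
Σp_IIIᵢ² = 0.7383² + 0.0280² + 0.1402² + 0.0935² = 0.545087 + 0.000784 + 0.019656 + 0.008742 = 0.574269
B_III = 1 / 0.574269 = 1.7413
Σp_IIᵢ² = 0.0364² + 0.0045² + 0.8182² + 0.1409² = 0.001325 + 0.000020 + 0.669451 + 0.019853 = 0.690649
B_II = 1 / 0.690649 = 1.4479
Σp_Iᵢ² = 0.0698² + 0.5814² + 0.0465² + 0.3023² = 0.004872 + 0.338026 + 0.002162 + 0.091385 = 0.436445
B_I = 1 / 0.436445 = 2.2912
Highest B → broadest niche (most generalist): morphospecies I (B = 2.29).

morphospecies I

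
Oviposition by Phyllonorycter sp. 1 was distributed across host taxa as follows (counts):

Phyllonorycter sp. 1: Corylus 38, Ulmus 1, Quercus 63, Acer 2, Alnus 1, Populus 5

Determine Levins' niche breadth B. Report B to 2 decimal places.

2.22

Proportions for Phyllonorycter sp. 1 (n=110): 38/110=0.3455, 1/110=0.0091, 63/110=0.5727, 2/110=0.0182, 1/110=0.0091, 5/110=0.0455
Σpᵢ² = 0.3455² + 0.0091² + 0.5727² + 0.0182² + 0.0091² + 0.0455² = 0.119370 + 0.000083 + 0.327985 + 0.000331 + 0.000083 + 0.002070 = 0.449922
B = 1 / 0.449922 = 2.2226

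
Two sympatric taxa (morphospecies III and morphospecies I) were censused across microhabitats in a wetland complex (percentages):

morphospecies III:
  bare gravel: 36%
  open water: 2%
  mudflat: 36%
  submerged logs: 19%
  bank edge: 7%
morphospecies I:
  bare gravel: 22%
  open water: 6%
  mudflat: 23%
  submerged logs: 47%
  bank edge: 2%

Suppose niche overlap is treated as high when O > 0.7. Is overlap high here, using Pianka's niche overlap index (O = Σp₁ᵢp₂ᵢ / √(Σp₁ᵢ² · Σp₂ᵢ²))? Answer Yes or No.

Convert percentages to proportions (divide by 100).
Σ p₁ᵢp₂ᵢ = 0.0792 + 0.0012 + 0.0828 + 0.0893 + 0.0014 = 0.2539
Σp_1ᵢ² = 0.36² + 0.02² + 0.36² + 0.19² + 0.07² = 0.1296 + 0.0004 + 0.1296 + 0.0361 + 0.0049 = 0.3006
Σp_2ᵢ² = 0.22² + 0.06² + 0.23² + 0.47² + 0.02² = 0.0484 + 0.0036 + 0.0529 + 0.2209 + 0.0004 = 0.3262
O = 0.2539 / √(0.3006 × 0.3262) = 0.2539 / 0.31314 = 0.8108
O = 0.8108 > 0.7 → Yes.

Yes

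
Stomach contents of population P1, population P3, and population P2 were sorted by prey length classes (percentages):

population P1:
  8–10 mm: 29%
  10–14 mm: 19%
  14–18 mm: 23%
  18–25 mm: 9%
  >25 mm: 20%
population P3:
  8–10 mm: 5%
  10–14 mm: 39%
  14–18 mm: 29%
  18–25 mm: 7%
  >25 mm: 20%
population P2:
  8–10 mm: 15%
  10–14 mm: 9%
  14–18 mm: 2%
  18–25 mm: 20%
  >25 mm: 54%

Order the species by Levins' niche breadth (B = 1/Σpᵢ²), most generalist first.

population P1 > population P3 > population P2

Convert percentages to proportions (divide by 100).
Σp_P1ᵢ² = 0.29² + 0.19² + 0.23² + 0.09² + 0.20² = 0.0841 + 0.0361 + 0.0529 + 0.0081 + 0.0400 = 0.2212
B_P1 = 1 / 0.2212 = 4.5208
Σp_P3ᵢ² = 0.05² + 0.39² + 0.29² + 0.07² + 0.20² = 0.0025 + 0.1521 + 0.0841 + 0.0049 + 0.0400 = 0.2836
B_P3 = 1 / 0.2836 = 3.5261
Σp_P2ᵢ² = 0.15² + 0.09² + 0.02² + 0.20² + 0.54² = 0.0225 + 0.0081 + 0.0004 + 0.0400 + 0.2916 = 0.3626
B_P2 = 1 / 0.3626 = 2.7579
Ranking by B (broadest → narrowest): population P1 (4.52) > population P3 (3.53) > population P2 (2.76)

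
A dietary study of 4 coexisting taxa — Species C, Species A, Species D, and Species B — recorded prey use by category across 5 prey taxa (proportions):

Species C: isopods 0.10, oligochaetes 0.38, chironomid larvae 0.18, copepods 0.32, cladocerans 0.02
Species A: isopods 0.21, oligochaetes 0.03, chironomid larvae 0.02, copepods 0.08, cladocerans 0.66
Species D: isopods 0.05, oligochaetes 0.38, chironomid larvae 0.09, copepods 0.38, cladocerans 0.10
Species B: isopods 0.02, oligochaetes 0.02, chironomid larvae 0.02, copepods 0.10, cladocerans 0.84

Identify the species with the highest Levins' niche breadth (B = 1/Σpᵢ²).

Σp_Cᵢ² = 0.10² + 0.38² + 0.18² + 0.32² + 0.02² = 0.0100 + 0.1444 + 0.0324 + 0.1024 + 0.0004 = 0.2896
B_C = 1 / 0.2896 = 3.4530
Σp_Aᵢ² = 0.21² + 0.03² + 0.02² + 0.08² + 0.66² = 0.0441 + 0.0009 + 0.0004 + 0.0064 + 0.4356 = 0.4874
B_A = 1 / 0.4874 = 2.0517
Σp_Dᵢ² = 0.05² + 0.38² + 0.09² + 0.38² + 0.10² = 0.0025 + 0.1444 + 0.0081 + 0.1444 + 0.0100 = 0.3094
B_D = 1 / 0.3094 = 3.2321
Σp_Bᵢ² = 0.02² + 0.02² + 0.02² + 0.10² + 0.84² = 0.0004 + 0.0004 + 0.0004 + 0.0100 + 0.7056 = 0.7168
B_B = 1 / 0.7168 = 1.3951
Highest B → broadest niche (most generalist): Species C (B = 3.45).

Species C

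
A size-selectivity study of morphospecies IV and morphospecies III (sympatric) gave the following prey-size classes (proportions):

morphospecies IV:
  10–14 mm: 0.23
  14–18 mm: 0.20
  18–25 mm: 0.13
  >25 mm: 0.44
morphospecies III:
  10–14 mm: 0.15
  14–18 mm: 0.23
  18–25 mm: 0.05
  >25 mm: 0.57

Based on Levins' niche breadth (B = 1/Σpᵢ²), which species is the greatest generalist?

Σp_IVᵢ² = 0.23² + 0.20² + 0.13² + 0.44² = 0.0529 + 0.0400 + 0.0169 + 0.1936 = 0.3034
B_IV = 1 / 0.3034 = 3.2960
Σp_IIIᵢ² = 0.15² + 0.23² + 0.05² + 0.57² = 0.0225 + 0.0529 + 0.0025 + 0.3249 = 0.4028
B_III = 1 / 0.4028 = 2.4826
Highest B → broadest niche (most generalist): morphospecies IV (B = 3.30).

morphospecies IV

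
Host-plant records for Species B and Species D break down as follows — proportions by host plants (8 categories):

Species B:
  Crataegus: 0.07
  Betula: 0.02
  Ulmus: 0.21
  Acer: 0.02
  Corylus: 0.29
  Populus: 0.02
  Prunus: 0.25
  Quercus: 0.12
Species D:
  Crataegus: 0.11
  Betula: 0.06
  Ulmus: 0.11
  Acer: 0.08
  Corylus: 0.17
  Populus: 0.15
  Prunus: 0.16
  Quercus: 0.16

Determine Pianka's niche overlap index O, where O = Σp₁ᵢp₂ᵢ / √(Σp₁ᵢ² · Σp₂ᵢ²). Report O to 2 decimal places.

Σ p₁ᵢp₂ᵢ = 0.0077 + 0.0012 + 0.0231 + 0.0016 + 0.0493 + 0.0030 + 0.0400 + 0.0192 = 0.1451
Σp_1ᵢ² = 0.07² + 0.02² + 0.21² + 0.02² + 0.29² + 0.02² + 0.25² + 0.12² = 0.0049 + 0.0004 + 0.0441 + 0.0004 + 0.0841 + 0.0004 + 0.0625 + 0.0144 = 0.2112
Σp_2ᵢ² = 0.11² + 0.06² + 0.11² + 0.08² + 0.17² + 0.15² + 0.16² + 0.16² = 0.0121 + 0.0036 + 0.0121 + 0.0064 + 0.0289 + 0.0225 + 0.0256 + 0.0256 = 0.1368
O = 0.1451 / √(0.2112 × 0.1368) = 0.1451 / 0.16998 = 0.8536

0.85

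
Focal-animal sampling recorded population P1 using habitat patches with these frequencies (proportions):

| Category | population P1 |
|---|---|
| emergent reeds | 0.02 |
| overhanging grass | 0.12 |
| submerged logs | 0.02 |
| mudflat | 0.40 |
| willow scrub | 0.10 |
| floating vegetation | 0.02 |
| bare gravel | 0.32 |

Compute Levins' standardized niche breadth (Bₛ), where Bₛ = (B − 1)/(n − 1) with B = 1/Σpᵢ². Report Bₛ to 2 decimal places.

0.41

Σpᵢ² = 0.02² + 0.12² + 0.02² + 0.40² + 0.10² + 0.02² + 0.32² = 0.0004 + 0.0144 + 0.0004 + 0.1600 + 0.0100 + 0.0004 + 0.1024 = 0.2880
B = 1 / 0.2880 = 3.4722
Bₛ = (B − 1)/(n − 1) = (3.4722 − 1)/(7 − 1) = 2.4722/6 = 0.4120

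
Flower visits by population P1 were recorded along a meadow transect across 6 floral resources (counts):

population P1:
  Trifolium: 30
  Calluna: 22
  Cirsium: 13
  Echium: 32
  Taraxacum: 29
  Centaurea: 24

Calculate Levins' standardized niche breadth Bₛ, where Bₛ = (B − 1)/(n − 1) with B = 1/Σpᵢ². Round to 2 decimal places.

0.93

Proportions for population P1 (n=150): 30/150=0.2000, 22/150=0.1467, 13/150=0.0867, 32/150=0.2133, 29/150=0.1933, 24/150=0.1600
Σpᵢ² = 0.2000² + 0.1467² + 0.0867² + 0.2133² + 0.1933² + 0.1600² = 0.040000 + 0.021521 + 0.007517 + 0.045497 + 0.037365 + 0.025600 = 0.177500
B = 1 / 0.177500 = 5.6338
Bₛ = (B − 1)/(n − 1) = (5.6338 − 1)/(6 − 1) = 4.6338/5 = 0.9268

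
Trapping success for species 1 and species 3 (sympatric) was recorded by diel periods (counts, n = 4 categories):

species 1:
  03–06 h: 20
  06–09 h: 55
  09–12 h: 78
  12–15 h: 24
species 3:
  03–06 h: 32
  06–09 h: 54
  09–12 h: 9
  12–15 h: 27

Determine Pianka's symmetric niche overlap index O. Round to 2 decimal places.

Proportions for species 1 (n=177): 20/177=0.1130, 55/177=0.3107, 78/177=0.4407, 24/177=0.1356
Proportions for species 3 (n=122): 32/122=0.2623, 54/122=0.4426, 9/122=0.0738, 27/122=0.2213
Σ p₁ᵢp₂ᵢ = 0.029640 + 0.137516 + 0.032524 + 0.030008 = 0.229688
Σp_1ᵢ² = 0.1130² + 0.3107² + 0.4407² + 0.1356² = 0.012769 + 0.096534 + 0.194216 + 0.018387 = 0.321906
Σp_2ᵢ² = 0.2623² + 0.4426² + 0.0738² + 0.2213² = 0.068801 + 0.195895 + 0.005446 + 0.048974 = 0.319116
O = 0.229688 / √(0.321906 × 0.319116) = 0.229688 / 0.3205080 = 0.7166

0.72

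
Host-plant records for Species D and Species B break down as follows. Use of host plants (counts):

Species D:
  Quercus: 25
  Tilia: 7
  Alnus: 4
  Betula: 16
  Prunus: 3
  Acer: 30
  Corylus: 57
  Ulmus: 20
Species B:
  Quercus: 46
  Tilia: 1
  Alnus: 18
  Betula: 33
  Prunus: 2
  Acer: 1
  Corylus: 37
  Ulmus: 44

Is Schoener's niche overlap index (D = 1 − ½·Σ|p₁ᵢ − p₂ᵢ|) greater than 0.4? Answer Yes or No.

Yes

Proportions for Species D (n=162): 25/162=0.1543, 7/162=0.0432, 4/162=0.0247, 16/162=0.0988, 3/162=0.0185, 30/162=0.1852, 57/162=0.3519, 20/162=0.1235
Proportions for Species B (n=182): 46/182=0.2527, 1/182=0.0055, 18/182=0.0989, 33/182=0.1813, 2/182=0.0110, 1/182=0.0055, 37/182=0.2033, 44/182=0.2418
Σ|p₁ᵢ − p₂ᵢ| = 0.0984 + 0.0377 + 0.0742 + 0.0825 + 0.0075 + 0.1797 + 0.1486 + 0.1183 = 0.7469
D = 1 − ½ × 0.7469 = 1 − 0.37345 = 0.62655
D = 0.62655 > 0.4 → Yes.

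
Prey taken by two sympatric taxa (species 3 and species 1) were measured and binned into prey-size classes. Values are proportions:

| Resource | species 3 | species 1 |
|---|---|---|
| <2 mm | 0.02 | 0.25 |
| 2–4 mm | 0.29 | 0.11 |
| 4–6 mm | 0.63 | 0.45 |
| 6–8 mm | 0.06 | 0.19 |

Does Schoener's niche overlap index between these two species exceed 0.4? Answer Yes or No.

Yes

Σ|p₁ᵢ − p₂ᵢ| = 0.23 + 0.18 + 0.18 + 0.13 = 0.72
D = 1 − ½ × 0.72 = 1 − 0.360 = 0.6400
D = 0.6400 > 0.4 → Yes.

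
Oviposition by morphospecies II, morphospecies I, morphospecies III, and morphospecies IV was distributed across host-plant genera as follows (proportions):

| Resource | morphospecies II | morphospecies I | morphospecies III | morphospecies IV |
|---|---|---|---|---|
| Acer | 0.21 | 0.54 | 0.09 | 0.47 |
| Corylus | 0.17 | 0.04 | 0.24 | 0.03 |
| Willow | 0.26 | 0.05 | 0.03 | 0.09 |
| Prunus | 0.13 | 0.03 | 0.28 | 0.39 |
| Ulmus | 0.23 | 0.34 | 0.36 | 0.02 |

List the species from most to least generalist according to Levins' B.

morphospecies II > morphospecies III > morphospecies IV > morphospecies I

Σp_IIᵢ² = 0.21² + 0.17² + 0.26² + 0.13² + 0.23² = 0.0441 + 0.0289 + 0.0676 + 0.0169 + 0.0529 = 0.2104
B_II = 1 / 0.2104 = 4.7529
Σp_Iᵢ² = 0.54² + 0.04² + 0.05² + 0.03² + 0.34² = 0.2916 + 0.0016 + 0.0025 + 0.0009 + 0.1156 = 0.4122
B_I = 1 / 0.4122 = 2.4260
Σp_IIIᵢ² = 0.09² + 0.24² + 0.03² + 0.28² + 0.36² = 0.0081 + 0.0576 + 0.0009 + 0.0784 + 0.1296 = 0.2746
B_III = 1 / 0.2746 = 3.6417
Σp_IVᵢ² = 0.47² + 0.03² + 0.09² + 0.39² + 0.02² = 0.2209 + 0.0009 + 0.0081 + 0.1521 + 0.0004 = 0.3824
B_IV = 1 / 0.3824 = 2.6151
Ranking by B (broadest → narrowest): morphospecies II (4.75) > morphospecies III (3.64) > morphospecies IV (2.62) > morphospecies I (2.43)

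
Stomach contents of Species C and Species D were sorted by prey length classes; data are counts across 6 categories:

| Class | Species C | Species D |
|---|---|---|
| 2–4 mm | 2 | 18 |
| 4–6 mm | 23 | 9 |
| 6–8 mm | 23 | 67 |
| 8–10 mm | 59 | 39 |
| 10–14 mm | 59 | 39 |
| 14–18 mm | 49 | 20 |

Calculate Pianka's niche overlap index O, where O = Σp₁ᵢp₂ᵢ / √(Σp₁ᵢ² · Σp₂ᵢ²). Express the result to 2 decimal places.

Proportions for Species C (n=215): 2/215=0.0093, 23/215=0.1070, 23/215=0.1070, 59/215=0.2744, 59/215=0.2744, 49/215=0.2279
Proportions for Species D (n=192): 18/192=0.0938, 9/192=0.0469, 67/192=0.3490, 39/192=0.2031, 39/192=0.2031, 20/192=0.1042
Σ p₁ᵢp₂ᵢ = 0.000872 + 0.005018 + 0.037343 + 0.055731 + 0.055731 + 0.023747 = 0.178442
Σp_1ᵢ² = 0.0093² + 0.1070² + 0.1070² + 0.2744² + 0.2744² + 0.2279² = 0.000086 + 0.011449 + 0.011449 + 0.075295 + 0.075295 + 0.051938 = 0.225512
Σp_2ᵢ² = 0.0938² + 0.0469² + 0.3490² + 0.2031² + 0.2031² + 0.1042² = 0.008798 + 0.002200 + 0.121801 + 0.041250 + 0.041250 + 0.010858 = 0.226157
O = 0.178442 / √(0.225512 × 0.226157) = 0.178442 / 0.2258343 = 0.7901

0.79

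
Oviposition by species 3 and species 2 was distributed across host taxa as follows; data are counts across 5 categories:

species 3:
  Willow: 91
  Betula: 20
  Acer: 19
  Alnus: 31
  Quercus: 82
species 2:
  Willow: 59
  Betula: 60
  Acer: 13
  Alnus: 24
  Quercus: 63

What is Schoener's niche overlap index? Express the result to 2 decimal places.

Proportions for species 3 (n=243): 91/243=0.3745, 20/243=0.0823, 19/243=0.0782, 31/243=0.1276, 82/243=0.3374
Proportions for species 2 (n=219): 59/219=0.2694, 60/219=0.2740, 13/219=0.0594, 24/219=0.1096, 63/219=0.2877
Σ|p₁ᵢ − p₂ᵢ| = 0.1051 + 0.1917 + 0.0188 + 0.0180 + 0.0497 = 0.3833
D = 1 − ½ × 0.3833 = 1 − 0.19165 = 0.80835

0.81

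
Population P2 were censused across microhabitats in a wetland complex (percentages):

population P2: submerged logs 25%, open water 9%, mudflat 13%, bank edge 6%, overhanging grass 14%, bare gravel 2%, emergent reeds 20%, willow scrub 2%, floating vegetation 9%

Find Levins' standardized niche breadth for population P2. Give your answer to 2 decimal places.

Convert percentages to proportions (divide by 100).
Σpᵢ² = 0.25² + 0.09² + 0.13² + 0.06² + 0.14² + 0.02² + 0.20² + 0.02² + 0.09² = 0.0625 + 0.0081 + 0.0169 + 0.0036 + 0.0196 + 0.0004 + 0.0400 + 0.0004 + 0.0081 = 0.1596
B = 1 / 0.1596 = 6.2657
Bₛ = (B − 1)/(n − 1) = (6.2657 − 1)/(9 − 1) = 5.2657/8 = 0.6582

0.66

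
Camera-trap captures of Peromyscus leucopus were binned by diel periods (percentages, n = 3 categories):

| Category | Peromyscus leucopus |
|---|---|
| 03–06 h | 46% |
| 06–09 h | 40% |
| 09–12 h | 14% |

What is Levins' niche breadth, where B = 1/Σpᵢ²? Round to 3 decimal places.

Convert percentages to proportions (divide by 100).
Σpᵢ² = 0.46² + 0.40² + 0.14² = 0.2116 + 0.1600 + 0.0196 = 0.3912
B = 1 / 0.3912 = 2.55624

2.556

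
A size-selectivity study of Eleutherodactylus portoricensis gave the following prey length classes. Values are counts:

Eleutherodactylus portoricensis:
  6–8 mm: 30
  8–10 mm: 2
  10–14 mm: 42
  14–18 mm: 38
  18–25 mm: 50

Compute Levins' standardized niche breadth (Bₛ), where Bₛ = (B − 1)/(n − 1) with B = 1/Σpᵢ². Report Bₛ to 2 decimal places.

Proportions for Eleutherodactylus portoricensis (n=162): 30/162=0.1852, 2/162=0.0123, 42/162=0.2593, 38/162=0.2346, 50/162=0.3086
Σpᵢ² = 0.1852² + 0.0123² + 0.2593² + 0.2346² + 0.3086² = 0.034299 + 0.000151 + 0.067236 + 0.055037 + 0.095234 = 0.251957
B = 1 / 0.251957 = 3.9689
Bₛ = (B − 1)/(n − 1) = (3.9689 − 1)/(5 − 1) = 2.9689/4 = 0.7422

0.74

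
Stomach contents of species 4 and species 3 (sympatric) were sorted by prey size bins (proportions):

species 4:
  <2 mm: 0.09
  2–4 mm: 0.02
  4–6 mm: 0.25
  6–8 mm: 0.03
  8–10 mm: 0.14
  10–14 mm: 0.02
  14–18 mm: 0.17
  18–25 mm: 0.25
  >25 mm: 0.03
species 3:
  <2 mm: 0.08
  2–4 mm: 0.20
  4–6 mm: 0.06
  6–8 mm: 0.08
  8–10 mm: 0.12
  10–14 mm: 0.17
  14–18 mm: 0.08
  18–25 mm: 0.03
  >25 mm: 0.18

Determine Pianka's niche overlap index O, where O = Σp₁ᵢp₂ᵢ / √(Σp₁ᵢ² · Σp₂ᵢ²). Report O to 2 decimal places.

Σ p₁ᵢp₂ᵢ = 0.0072 + 0.0040 + 0.0150 + 0.0024 + 0.0168 + 0.0034 + 0.0136 + 0.0075 + 0.0054 = 0.0753
Σp_1ᵢ² = 0.09² + 0.02² + 0.25² + 0.03² + 0.14² + 0.02² + 0.17² + 0.25² + 0.03² = 0.0081 + 0.0004 + 0.0625 + 0.0009 + 0.0196 + 0.0004 + 0.0289 + 0.0625 + 0.0009 = 0.1842
Σp_2ᵢ² = 0.08² + 0.20² + 0.06² + 0.08² + 0.12² + 0.17² + 0.08² + 0.03² + 0.18² = 0.0064 + 0.0400 + 0.0036 + 0.0064 + 0.0144 + 0.0289 + 0.0064 + 0.0009 + 0.0324 = 0.1394
O = 0.0753 / √(0.1842 × 0.1394) = 0.0753 / 0.16024 = 0.4699

0.47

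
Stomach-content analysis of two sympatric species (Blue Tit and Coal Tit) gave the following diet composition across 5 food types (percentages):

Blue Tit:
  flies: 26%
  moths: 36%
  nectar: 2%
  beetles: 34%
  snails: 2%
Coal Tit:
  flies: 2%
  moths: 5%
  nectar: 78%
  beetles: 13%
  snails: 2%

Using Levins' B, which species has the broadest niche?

Blue Tit

Convert percentages to proportions (divide by 100).
Σp_Blueᵢ² = 0.26² + 0.36² + 0.02² + 0.34² + 0.02² = 0.0676 + 0.1296 + 0.0004 + 0.1156 + 0.0004 = 0.3136
B_Blue = 1 / 0.3136 = 3.1888
Σp_Coalᵢ² = 0.02² + 0.05² + 0.78² + 0.13² + 0.02² = 0.0004 + 0.0025 + 0.6084 + 0.0169 + 0.0004 = 0.6286
B_Coal = 1 / 0.6286 = 1.5908
Highest B → broadest niche (most generalist): Blue Tit (B = 3.19).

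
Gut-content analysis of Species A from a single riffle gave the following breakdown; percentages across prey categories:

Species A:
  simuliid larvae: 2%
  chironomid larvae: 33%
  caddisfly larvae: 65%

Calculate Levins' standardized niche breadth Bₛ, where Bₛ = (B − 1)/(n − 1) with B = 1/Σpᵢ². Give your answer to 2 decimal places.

0.44

Convert percentages to proportions (divide by 100).
Σpᵢ² = 0.02² + 0.33² + 0.65² = 0.0004 + 0.1089 + 0.4225 = 0.5318
B = 1 / 0.5318 = 1.8804
Bₛ = (B − 1)/(n − 1) = (1.8804 − 1)/(3 − 1) = 0.8804/2 = 0.4402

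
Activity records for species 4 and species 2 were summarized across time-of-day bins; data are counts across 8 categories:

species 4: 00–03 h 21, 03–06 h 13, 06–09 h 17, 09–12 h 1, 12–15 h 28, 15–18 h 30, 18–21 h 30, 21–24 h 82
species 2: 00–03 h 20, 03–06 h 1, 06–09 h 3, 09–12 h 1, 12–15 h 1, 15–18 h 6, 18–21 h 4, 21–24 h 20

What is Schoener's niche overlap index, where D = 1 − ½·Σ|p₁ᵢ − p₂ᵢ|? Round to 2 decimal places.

Proportions for species 4 (n=222): 21/222=0.0946, 13/222=0.0586, 17/222=0.0766, 1/222=0.0045, 28/222=0.1261, 30/222=0.1351, 30/222=0.1351, 82/222=0.3694
Proportions for species 2 (n=56): 20/56=0.3571, 1/56=0.0179, 3/56=0.0536, 1/56=0.0179, 1/56=0.0179, 6/56=0.1071, 4/56=0.0714, 20/56=0.3571
Σ|p₁ᵢ − p₂ᵢ| = 0.2625 + 0.0407 + 0.0230 + 0.0134 + 0.1082 + 0.0280 + 0.0637 + 0.0123 = 0.5518
D = 1 − ½ × 0.5518 = 1 − 0.27590 = 0.72410

0.72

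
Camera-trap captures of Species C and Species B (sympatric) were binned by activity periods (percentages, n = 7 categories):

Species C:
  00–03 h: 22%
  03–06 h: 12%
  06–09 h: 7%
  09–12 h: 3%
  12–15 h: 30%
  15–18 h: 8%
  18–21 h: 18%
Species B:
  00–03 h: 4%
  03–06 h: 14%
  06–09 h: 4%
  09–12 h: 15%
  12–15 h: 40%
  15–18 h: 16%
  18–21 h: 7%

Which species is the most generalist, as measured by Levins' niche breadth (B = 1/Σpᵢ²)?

Convert percentages to proportions (divide by 100).
Σp_Cᵢ² = 0.22² + 0.12² + 0.07² + 0.03² + 0.30² + 0.08² + 0.18² = 0.0484 + 0.0144 + 0.0049 + 0.0009 + 0.0900 + 0.0064 + 0.0324 = 0.1974
B_C = 1 / 0.1974 = 5.0659
Σp_Bᵢ² = 0.04² + 0.14² + 0.04² + 0.15² + 0.40² + 0.16² + 0.07² = 0.0016 + 0.0196 + 0.0016 + 0.0225 + 0.1600 + 0.0256 + 0.0049 = 0.2358
B_B = 1 / 0.2358 = 4.2409
Highest B → broadest niche (most generalist): Species C (B = 5.07).

Species C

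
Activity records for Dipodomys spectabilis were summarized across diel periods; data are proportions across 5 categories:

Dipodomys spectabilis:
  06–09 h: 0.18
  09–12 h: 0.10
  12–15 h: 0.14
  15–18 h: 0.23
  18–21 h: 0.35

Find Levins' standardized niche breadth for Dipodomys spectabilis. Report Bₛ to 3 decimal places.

Σpᵢ² = 0.18² + 0.10² + 0.14² + 0.23² + 0.35² = 0.0324 + 0.0100 + 0.0196 + 0.0529 + 0.1225 = 0.2374
B = 1 / 0.2374 = 4.21230
Bₛ = (B − 1)/(n − 1) = (4.21230 − 1)/(5 − 1) = 3.21230/4 = 0.80308

0.803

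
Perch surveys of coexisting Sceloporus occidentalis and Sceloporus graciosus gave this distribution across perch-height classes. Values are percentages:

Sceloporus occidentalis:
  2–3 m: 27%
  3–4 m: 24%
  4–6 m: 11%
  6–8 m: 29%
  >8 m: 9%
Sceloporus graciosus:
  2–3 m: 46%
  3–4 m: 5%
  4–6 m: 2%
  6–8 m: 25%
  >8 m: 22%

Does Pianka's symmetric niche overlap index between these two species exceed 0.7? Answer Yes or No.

Convert percentages to proportions (divide by 100).
Σ p₁ᵢp₂ᵢ = 0.1242 + 0.0120 + 0.0022 + 0.0725 + 0.0198 = 0.2307
Σp_1ᵢ² = 0.27² + 0.24² + 0.11² + 0.29² + 0.09² = 0.0729 + 0.0576 + 0.0121 + 0.0841 + 0.0081 = 0.2348
Σp_2ᵢ² = 0.46² + 0.05² + 0.02² + 0.25² + 0.22² = 0.2116 + 0.0025 + 0.0004 + 0.0625 + 0.0484 = 0.3254
O = 0.2307 / √(0.2348 × 0.3254) = 0.2307 / 0.27641 = 0.8346
O = 0.8346 > 0.7 → Yes.

Yes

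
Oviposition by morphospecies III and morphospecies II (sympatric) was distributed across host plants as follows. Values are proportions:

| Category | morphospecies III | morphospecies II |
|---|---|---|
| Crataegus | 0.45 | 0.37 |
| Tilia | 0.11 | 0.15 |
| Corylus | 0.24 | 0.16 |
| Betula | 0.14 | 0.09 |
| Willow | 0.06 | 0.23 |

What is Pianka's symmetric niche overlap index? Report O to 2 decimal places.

Σ p₁ᵢp₂ᵢ = 0.1665 + 0.0165 + 0.0384 + 0.0126 + 0.0138 = 0.2478
Σp_1ᵢ² = 0.45² + 0.11² + 0.24² + 0.14² + 0.06² = 0.2025 + 0.0121 + 0.0576 + 0.0196 + 0.0036 = 0.2954
Σp_2ᵢ² = 0.37² + 0.15² + 0.16² + 0.09² + 0.23² = 0.1369 + 0.0225 + 0.0256 + 0.0081 + 0.0529 = 0.2460
O = 0.2478 / √(0.2954 × 0.2460) = 0.2478 / 0.26957 = 0.9192

0.92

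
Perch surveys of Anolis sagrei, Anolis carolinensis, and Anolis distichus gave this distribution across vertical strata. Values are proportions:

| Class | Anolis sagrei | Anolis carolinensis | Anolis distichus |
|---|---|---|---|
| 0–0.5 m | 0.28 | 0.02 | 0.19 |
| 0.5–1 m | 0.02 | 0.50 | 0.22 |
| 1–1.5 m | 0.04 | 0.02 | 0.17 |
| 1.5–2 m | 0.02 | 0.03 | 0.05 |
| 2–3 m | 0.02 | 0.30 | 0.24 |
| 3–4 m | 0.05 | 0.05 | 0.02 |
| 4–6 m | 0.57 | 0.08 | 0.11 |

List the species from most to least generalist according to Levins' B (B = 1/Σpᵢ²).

Anolis distichus > Anolis carolinensis > Anolis sagrei

Σp_sagrᵢ² = 0.28² + 0.02² + 0.04² + 0.02² + 0.02² + 0.05² + 0.57² = 0.0784 + 0.0004 + 0.0016 + 0.0004 + 0.0004 + 0.0025 + 0.3249 = 0.4086
B_sagr = 1 / 0.4086 = 2.4474
Σp_caroᵢ² = 0.02² + 0.50² + 0.02² + 0.03² + 0.30² + 0.05² + 0.08² = 0.0004 + 0.2500 + 0.0004 + 0.0009 + 0.0900 + 0.0025 + 0.0064 = 0.3506
B_caro = 1 / 0.3506 = 2.8523
Σp_distᵢ² = 0.19² + 0.22² + 0.17² + 0.05² + 0.24² + 0.02² + 0.11² = 0.0361 + 0.0484 + 0.0289 + 0.0025 + 0.0576 + 0.0004 + 0.0121 = 0.1860
B_dist = 1 / 0.1860 = 5.3763
Ranking by B (broadest → narrowest): Anolis distichus (5.38) > Anolis carolinensis (2.85) > Anolis sagrei (2.45)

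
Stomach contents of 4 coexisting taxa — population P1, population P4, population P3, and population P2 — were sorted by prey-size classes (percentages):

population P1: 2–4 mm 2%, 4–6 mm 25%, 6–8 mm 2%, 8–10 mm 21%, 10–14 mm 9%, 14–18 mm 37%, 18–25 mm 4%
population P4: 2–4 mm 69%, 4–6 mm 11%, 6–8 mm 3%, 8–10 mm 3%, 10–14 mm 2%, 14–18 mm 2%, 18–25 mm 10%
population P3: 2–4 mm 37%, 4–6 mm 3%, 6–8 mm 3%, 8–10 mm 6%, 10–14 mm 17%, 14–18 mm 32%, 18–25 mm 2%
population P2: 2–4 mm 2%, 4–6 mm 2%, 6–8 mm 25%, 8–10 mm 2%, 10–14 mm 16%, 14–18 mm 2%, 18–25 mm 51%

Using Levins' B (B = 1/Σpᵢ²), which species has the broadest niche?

Convert percentages to proportions (divide by 100).
Σp_P1ᵢ² = 0.02² + 0.25² + 0.02² + 0.21² + 0.09² + 0.37² + 0.04² = 0.0004 + 0.0625 + 0.0004 + 0.0441 + 0.0081 + 0.1369 + 0.0016 = 0.2540
B_P1 = 1 / 0.2540 = 3.9370
Σp_P4ᵢ² = 0.69² + 0.11² + 0.03² + 0.03² + 0.02² + 0.02² + 0.10² = 0.4761 + 0.0121 + 0.0009 + 0.0009 + 0.0004 + 0.0004 + 0.0100 = 0.5008
B_P4 = 1 / 0.5008 = 1.9968
Σp_P3ᵢ² = 0.37² + 0.03² + 0.03² + 0.06² + 0.17² + 0.32² + 0.02² = 0.1369 + 0.0009 + 0.0009 + 0.0036 + 0.0289 + 0.1024 + 0.0004 = 0.2740
B_P3 = 1 / 0.2740 = 3.6496
Σp_P2ᵢ² = 0.02² + 0.02² + 0.25² + 0.02² + 0.16² + 0.02² + 0.51² = 0.0004 + 0.0004 + 0.0625 + 0.0004 + 0.0256 + 0.0004 + 0.2601 = 0.3498
B_P2 = 1 / 0.3498 = 2.8588
Highest B → broadest niche (most generalist): population P1 (B = 3.94).

population P1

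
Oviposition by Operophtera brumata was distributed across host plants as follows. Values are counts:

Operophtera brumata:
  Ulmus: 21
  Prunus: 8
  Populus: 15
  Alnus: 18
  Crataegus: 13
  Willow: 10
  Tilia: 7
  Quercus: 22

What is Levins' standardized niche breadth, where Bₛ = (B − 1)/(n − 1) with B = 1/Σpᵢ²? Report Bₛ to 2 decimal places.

Proportions for Operophtera brumata (n=114): 21/114=0.1842, 8/114=0.0702, 15/114=0.1316, 18/114=0.1579, 13/114=0.1140, 10/114=0.0877, 7/114=0.0614, 22/114=0.1930
Σpᵢ² = 0.1842² + 0.0702² + 0.1316² + 0.1579² + 0.1140² + 0.0877² + 0.0614² + 0.1930² = 0.033930 + 0.004928 + 0.017319 + 0.024932 + 0.012996 + 0.007691 + 0.003770 + 0.037249 = 0.142815
B = 1 / 0.142815 = 7.0021
Bₛ = (B − 1)/(n − 1) = (7.0021 − 1)/(8 − 1) = 6.0021/7 = 0.8574

0.86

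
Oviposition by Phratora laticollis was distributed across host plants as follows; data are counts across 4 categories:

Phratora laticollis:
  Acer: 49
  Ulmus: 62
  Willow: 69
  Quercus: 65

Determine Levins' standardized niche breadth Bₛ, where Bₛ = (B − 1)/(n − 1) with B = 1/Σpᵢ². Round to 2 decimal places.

Proportions for Phratora laticollis (n=245): 49/245=0.2000, 62/245=0.2531, 69/245=0.2816, 65/245=0.2653
Σpᵢ² = 0.2000² + 0.2531² + 0.2816² + 0.2653² = 0.040000 + 0.064060 + 0.079299 + 0.070384 = 0.253743
B = 1 / 0.253743 = 3.9410
Bₛ = (B − 1)/(n − 1) = (3.9410 − 1)/(4 − 1) = 2.9410/3 = 0.9803

0.98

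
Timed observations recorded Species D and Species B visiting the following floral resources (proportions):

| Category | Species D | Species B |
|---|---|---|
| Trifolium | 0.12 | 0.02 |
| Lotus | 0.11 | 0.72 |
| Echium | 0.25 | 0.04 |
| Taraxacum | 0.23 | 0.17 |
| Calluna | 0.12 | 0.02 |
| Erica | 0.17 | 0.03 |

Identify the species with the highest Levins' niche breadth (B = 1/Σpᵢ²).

Species D

Σp_Dᵢ² = 0.12² + 0.11² + 0.25² + 0.23² + 0.12² + 0.17² = 0.0144 + 0.0121 + 0.0625 + 0.0529 + 0.0144 + 0.0289 = 0.1852
B_D = 1 / 0.1852 = 5.3996
Σp_Bᵢ² = 0.02² + 0.72² + 0.04² + 0.17² + 0.02² + 0.03² = 0.0004 + 0.5184 + 0.0016 + 0.0289 + 0.0004 + 0.0009 = 0.5506
B_B = 1 / 0.5506 = 1.8162
Highest B → broadest niche (most generalist): Species D (B = 5.40).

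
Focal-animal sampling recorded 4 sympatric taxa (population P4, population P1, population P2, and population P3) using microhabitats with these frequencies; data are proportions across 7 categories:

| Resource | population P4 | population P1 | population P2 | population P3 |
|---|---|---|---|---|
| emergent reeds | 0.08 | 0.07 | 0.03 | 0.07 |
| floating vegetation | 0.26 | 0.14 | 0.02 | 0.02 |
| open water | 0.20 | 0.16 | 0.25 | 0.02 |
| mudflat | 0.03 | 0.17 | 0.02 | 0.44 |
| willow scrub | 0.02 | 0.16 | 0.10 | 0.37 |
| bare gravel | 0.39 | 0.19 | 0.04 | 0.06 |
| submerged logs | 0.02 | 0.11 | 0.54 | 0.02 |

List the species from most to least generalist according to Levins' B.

Σp_P4ᵢ² = 0.08² + 0.26² + 0.20² + 0.03² + 0.02² + 0.39² + 0.02² = 0.0064 + 0.0676 + 0.0400 + 0.0009 + 0.0004 + 0.1521 + 0.0004 = 0.2678
B_P4 = 1 / 0.2678 = 3.7341
Σp_P1ᵢ² = 0.07² + 0.14² + 0.16² + 0.17² + 0.16² + 0.19² + 0.11² = 0.0049 + 0.0196 + 0.0256 + 0.0289 + 0.0256 + 0.0361 + 0.0121 = 0.1528
B_P1 = 1 / 0.1528 = 6.5445
Σp_P2ᵢ² = 0.03² + 0.02² + 0.25² + 0.02² + 0.10² + 0.04² + 0.54² = 0.0009 + 0.0004 + 0.0625 + 0.0004 + 0.0100 + 0.0016 + 0.2916 = 0.3674
B_P2 = 1 / 0.3674 = 2.7218
Σp_P3ᵢ² = 0.07² + 0.02² + 0.02² + 0.44² + 0.37² + 0.06² + 0.02² = 0.0049 + 0.0004 + 0.0004 + 0.1936 + 0.1369 + 0.0036 + 0.0004 = 0.3402
B_P3 = 1 / 0.3402 = 2.9394
Ranking by B (broadest → narrowest): population P1 (6.54) > population P4 (3.73) > population P3 (2.94) > population P2 (2.72)

population P1 > population P4 > population P3 > population P2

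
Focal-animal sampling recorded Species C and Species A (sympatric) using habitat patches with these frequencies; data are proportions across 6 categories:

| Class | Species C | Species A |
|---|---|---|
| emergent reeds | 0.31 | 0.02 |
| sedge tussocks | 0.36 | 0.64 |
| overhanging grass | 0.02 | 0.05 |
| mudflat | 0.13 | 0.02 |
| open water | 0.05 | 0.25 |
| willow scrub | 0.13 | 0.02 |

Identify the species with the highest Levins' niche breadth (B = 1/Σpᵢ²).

Species C

Σp_Cᵢ² = 0.31² + 0.36² + 0.02² + 0.13² + 0.05² + 0.13² = 0.0961 + 0.1296 + 0.0004 + 0.0169 + 0.0025 + 0.0169 = 0.2624
B_C = 1 / 0.2624 = 3.8110
Σp_Aᵢ² = 0.02² + 0.64² + 0.05² + 0.02² + 0.25² + 0.02² = 0.0004 + 0.4096 + 0.0025 + 0.0004 + 0.0625 + 0.0004 = 0.4758
B_A = 1 / 0.4758 = 2.1017
Highest B → broadest niche (most generalist): Species C (B = 3.81).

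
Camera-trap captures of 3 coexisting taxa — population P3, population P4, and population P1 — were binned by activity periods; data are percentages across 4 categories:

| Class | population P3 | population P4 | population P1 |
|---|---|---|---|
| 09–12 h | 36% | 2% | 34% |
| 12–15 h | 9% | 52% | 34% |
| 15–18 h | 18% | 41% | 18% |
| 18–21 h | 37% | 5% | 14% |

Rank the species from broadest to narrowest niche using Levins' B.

population P1 > population P3 > population P4

Convert percentages to proportions (divide by 100).
Σp_P3ᵢ² = 0.36² + 0.09² + 0.18² + 0.37² = 0.1296 + 0.0081 + 0.0324 + 0.1369 = 0.3070
B_P3 = 1 / 0.3070 = 3.2573
Σp_P4ᵢ² = 0.02² + 0.52² + 0.41² + 0.05² = 0.0004 + 0.2704 + 0.1681 + 0.0025 = 0.4414
B_P4 = 1 / 0.4414 = 2.2655
Σp_P1ᵢ² = 0.34² + 0.34² + 0.18² + 0.14² = 0.1156 + 0.1156 + 0.0324 + 0.0196 = 0.2832
B_P1 = 1 / 0.2832 = 3.5311
Ranking by B (broadest → narrowest): population P1 (3.53) > population P3 (3.26) > population P4 (2.27)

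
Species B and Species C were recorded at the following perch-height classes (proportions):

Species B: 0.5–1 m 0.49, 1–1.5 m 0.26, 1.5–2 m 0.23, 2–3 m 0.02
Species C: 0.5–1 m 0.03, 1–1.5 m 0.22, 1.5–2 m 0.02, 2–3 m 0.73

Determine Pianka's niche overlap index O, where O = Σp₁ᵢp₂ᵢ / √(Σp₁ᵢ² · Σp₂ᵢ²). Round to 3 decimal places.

0.199

Σ p₁ᵢp₂ᵢ = 0.0147 + 0.0572 + 0.0046 + 0.0146 = 0.0911
Σp_1ᵢ² = 0.49² + 0.26² + 0.23² + 0.02² = 0.2401 + 0.0676 + 0.0529 + 0.0004 = 0.3610
Σp_2ᵢ² = 0.03² + 0.22² + 0.02² + 0.73² = 0.0009 + 0.0484 + 0.0004 + 0.5329 = 0.5826
O = 0.0911 / √(0.3610 × 0.5826) = 0.0911 / 0.458605 = 0.19865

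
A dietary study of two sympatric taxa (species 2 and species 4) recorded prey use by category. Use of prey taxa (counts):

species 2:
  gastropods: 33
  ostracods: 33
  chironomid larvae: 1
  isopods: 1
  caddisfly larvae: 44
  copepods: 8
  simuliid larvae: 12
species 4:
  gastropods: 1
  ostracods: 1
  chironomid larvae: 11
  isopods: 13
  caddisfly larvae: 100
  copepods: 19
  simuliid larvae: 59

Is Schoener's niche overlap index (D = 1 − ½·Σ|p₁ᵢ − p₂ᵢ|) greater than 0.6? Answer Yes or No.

Proportions for species 2 (n=132): 33/132=0.2500, 33/132=0.2500, 1/132=0.0076, 1/132=0.0076, 44/132=0.3333, 8/132=0.0606, 12/132=0.0909
Proportions for species 4 (n=204): 1/204=0.0049, 1/204=0.0049, 11/204=0.0539, 13/204=0.0637, 100/204=0.4902, 19/204=0.0931, 59/204=0.2892
Σ|p₁ᵢ − p₂ᵢ| = 0.2451 + 0.2451 + 0.0463 + 0.0561 + 0.1569 + 0.0325 + 0.1983 = 0.9803
D = 1 − ½ × 0.9803 = 1 − 0.49015 = 0.50985
D = 0.50985 < 0.6 → No.

No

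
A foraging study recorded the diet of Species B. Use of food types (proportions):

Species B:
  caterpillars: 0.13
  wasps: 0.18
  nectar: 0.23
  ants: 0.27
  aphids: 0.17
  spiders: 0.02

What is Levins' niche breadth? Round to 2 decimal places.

4.89

Σpᵢ² = 0.13² + 0.18² + 0.23² + 0.27² + 0.17² + 0.02² = 0.0169 + 0.0324 + 0.0529 + 0.0729 + 0.0289 + 0.0004 = 0.2044
B = 1 / 0.2044 = 4.8924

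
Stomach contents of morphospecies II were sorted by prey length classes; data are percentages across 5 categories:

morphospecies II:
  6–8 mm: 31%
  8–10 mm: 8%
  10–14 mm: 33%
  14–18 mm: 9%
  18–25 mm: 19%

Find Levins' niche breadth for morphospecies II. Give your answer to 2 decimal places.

Convert percentages to proportions (divide by 100).
Σpᵢ² = 0.31² + 0.08² + 0.33² + 0.09² + 0.19² = 0.0961 + 0.0064 + 0.1089 + 0.0081 + 0.0361 = 0.2556
B = 1 / 0.2556 = 3.9124

3.91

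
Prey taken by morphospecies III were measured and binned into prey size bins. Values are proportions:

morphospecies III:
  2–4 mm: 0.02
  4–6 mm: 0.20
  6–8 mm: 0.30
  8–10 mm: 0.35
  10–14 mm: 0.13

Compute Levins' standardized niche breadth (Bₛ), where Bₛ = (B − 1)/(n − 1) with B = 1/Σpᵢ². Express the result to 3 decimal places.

Σpᵢ² = 0.02² + 0.20² + 0.30² + 0.35² + 0.13² = 0.0004 + 0.0400 + 0.0900 + 0.1225 + 0.0169 = 0.2698
B = 1 / 0.2698 = 3.70645
Bₛ = (B − 1)/(n − 1) = (3.70645 − 1)/(5 − 1) = 2.70645/4 = 0.67661

0.677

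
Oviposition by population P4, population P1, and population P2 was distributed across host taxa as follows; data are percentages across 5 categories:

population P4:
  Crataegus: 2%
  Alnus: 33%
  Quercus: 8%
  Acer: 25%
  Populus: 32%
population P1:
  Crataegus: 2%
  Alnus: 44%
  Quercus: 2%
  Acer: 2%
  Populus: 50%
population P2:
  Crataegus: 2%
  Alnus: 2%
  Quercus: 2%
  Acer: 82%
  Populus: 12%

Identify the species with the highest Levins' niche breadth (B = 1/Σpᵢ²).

Convert percentages to proportions (divide by 100).
Σp_P4ᵢ² = 0.02² + 0.33² + 0.08² + 0.25² + 0.32² = 0.0004 + 0.1089 + 0.0064 + 0.0625 + 0.1024 = 0.2806
B_P4 = 1 / 0.2806 = 3.5638
Σp_P1ᵢ² = 0.02² + 0.44² + 0.02² + 0.02² + 0.50² = 0.0004 + 0.1936 + 0.0004 + 0.0004 + 0.2500 = 0.4448
B_P1 = 1 / 0.4448 = 2.2482
Σp_P2ᵢ² = 0.02² + 0.02² + 0.02² + 0.82² + 0.12² = 0.0004 + 0.0004 + 0.0004 + 0.6724 + 0.0144 = 0.6880
B_P2 = 1 / 0.6880 = 1.4535
Highest B → broadest niche (most generalist): population P4 (B = 3.56).

population P4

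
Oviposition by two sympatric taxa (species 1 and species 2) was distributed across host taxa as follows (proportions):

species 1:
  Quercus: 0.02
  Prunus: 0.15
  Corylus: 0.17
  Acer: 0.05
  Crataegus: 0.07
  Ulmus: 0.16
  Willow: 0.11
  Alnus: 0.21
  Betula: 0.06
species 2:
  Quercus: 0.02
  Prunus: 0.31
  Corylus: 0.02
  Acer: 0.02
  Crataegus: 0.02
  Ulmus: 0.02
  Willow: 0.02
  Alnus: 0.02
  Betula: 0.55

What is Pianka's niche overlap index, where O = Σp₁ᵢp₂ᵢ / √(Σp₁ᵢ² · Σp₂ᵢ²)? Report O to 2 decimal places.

Σ p₁ᵢp₂ᵢ = 0.0004 + 0.0465 + 0.0034 + 0.0010 + 0.0014 + 0.0032 + 0.0022 + 0.0042 + 0.0330 = 0.0953
Σp_1ᵢ² = 0.02² + 0.15² + 0.17² + 0.05² + 0.07² + 0.16² + 0.11² + 0.21² + 0.06² = 0.0004 + 0.0225 + 0.0289 + 0.0025 + 0.0049 + 0.0256 + 0.0121 + 0.0441 + 0.0036 = 0.1446
Σp_2ᵢ² = 0.02² + 0.31² + 0.02² + 0.02² + 0.02² + 0.02² + 0.02² + 0.02² + 0.55² = 0.0004 + 0.0961 + 0.0004 + 0.0004 + 0.0004 + 0.0004 + 0.0004 + 0.0004 + 0.3025 = 0.4014
O = 0.0953 / √(0.1446 × 0.4014) = 0.0953 / 0.24092 = 0.3956

0.40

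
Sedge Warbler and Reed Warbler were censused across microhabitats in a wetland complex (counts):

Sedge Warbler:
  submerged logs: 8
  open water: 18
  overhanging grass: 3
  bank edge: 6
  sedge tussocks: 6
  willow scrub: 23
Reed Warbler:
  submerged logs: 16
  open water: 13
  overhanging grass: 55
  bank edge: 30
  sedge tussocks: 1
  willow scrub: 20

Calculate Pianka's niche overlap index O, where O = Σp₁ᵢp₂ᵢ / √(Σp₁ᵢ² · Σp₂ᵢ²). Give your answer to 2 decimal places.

0.54

Proportions for Sedge Warbler (n=64): 8/64=0.1250, 18/64=0.2813, 3/64=0.0469, 6/64=0.0938, 6/64=0.0938, 23/64=0.3594
Proportions for Reed Warbler (n=135): 16/135=0.1185, 13/135=0.0963, 55/135=0.4074, 30/135=0.2222, 1/135=0.0074, 20/135=0.1481
Σ p₁ᵢp₂ᵢ = 0.014813 + 0.027089 + 0.019107 + 0.020842 + 0.000694 + 0.053227 = 0.135772
Σp_1ᵢ² = 0.1250² + 0.2813² + 0.0469² + 0.0938² + 0.0938² + 0.3594² = 0.015625 + 0.079130 + 0.002200 + 0.008798 + 0.008798 + 0.129168 = 0.243719
Σp_2ᵢ² = 0.1185² + 0.0963² + 0.4074² + 0.2222² + 0.0074² + 0.1481² = 0.014042 + 0.009274 + 0.165975 + 0.049373 + 0.000055 + 0.021934 = 0.260653
O = 0.135772 / √(0.243719 × 0.260653) = 0.135772 / 0.2520438 = 0.5387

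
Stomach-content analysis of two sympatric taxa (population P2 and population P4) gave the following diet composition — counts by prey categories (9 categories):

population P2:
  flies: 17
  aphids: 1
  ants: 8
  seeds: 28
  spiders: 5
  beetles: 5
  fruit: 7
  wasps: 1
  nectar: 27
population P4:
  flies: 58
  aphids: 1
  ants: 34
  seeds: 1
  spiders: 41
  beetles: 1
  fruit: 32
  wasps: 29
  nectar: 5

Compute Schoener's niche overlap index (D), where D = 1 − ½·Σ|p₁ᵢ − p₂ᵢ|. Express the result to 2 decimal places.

Proportions for population P2 (n=99): 17/99=0.1717, 1/99=0.0101, 8/99=0.0808, 28/99=0.2828, 5/99=0.0505, 5/99=0.0505, 7/99=0.0707, 1/99=0.0101, 27/99=0.2727
Proportions for population P4 (n=202): 58/202=0.2871, 1/202=0.0050, 34/202=0.1683, 1/202=0.0050, 41/202=0.2030, 1/202=0.0050, 32/202=0.1584, 29/202=0.1436, 5/202=0.0248
Σ|p₁ᵢ − p₂ᵢ| = 0.1154 + 0.0051 + 0.0875 + 0.2778 + 0.1525 + 0.0455 + 0.0877 + 0.1335 + 0.2479 = 1.1529
D = 1 − ½ × 1.1529 = 1 − 0.57645 = 0.42355

0.42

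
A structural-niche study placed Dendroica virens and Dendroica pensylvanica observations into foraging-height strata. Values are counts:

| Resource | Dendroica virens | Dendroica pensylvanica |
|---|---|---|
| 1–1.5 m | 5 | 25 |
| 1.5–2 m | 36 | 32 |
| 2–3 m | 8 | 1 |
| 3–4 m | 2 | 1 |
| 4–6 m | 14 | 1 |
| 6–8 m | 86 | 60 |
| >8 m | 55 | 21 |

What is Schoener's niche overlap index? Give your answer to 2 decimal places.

Proportions for Dendroica virens (n=206): 5/206=0.0243, 36/206=0.1748, 8/206=0.0388, 2/206=0.0097, 14/206=0.0680, 86/206=0.4175, 55/206=0.2670
Proportions for Dendroica pensylvanica (n=141): 25/141=0.1773, 32/141=0.2270, 1/141=0.0071, 1/141=0.0071, 1/141=0.0071, 60/141=0.4255, 21/141=0.1489
Σ|p₁ᵢ − p₂ᵢ| = 0.1530 + 0.0522 + 0.0317 + 0.0026 + 0.0609 + 0.0080 + 0.1181 = 0.4265
D = 1 − ½ × 0.4265 = 1 − 0.21325 = 0.78675

0.79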